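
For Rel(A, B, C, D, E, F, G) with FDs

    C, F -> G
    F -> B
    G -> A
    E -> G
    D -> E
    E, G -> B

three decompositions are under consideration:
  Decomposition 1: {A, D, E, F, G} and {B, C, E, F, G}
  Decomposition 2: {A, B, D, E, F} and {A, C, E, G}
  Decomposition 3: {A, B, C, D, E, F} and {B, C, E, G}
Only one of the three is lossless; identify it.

Decomposition 1: common = {E, F, G}, closure = {A, B, E, F, G} → lossy.
Decomposition 2: common = {A, E}, closure = {A, B, E, G} → lossy.
Decomposition 3: common = {B, C, E}, closure = {A, B, C, E, G} → lossless.

Decomposition 3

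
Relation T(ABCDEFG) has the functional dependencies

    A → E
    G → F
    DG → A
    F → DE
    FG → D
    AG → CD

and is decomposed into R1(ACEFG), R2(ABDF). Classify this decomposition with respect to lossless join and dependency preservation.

Lossless test: (AF)⁺ = {ADEF}, which is a superkey of neither fragment — lossy.
Dependency preservation: DG → A; F → DE; FG → D; AG → CD are not contained in any single fragment, but the restricted closure of each left-hand side across the fragments still reaches the right-hand side; the remaining FDs each lie inside some fragment. All dependencies are preserved.

lossy but dependency-preserving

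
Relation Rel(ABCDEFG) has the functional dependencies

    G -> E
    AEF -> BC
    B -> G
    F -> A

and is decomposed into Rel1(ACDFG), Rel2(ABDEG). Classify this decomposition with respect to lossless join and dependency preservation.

Lossless test: (ADG)⁺ = {ADEG}, which is a superkey of neither fragment — lossy.
Dependency preservation: the restricted closure of {AEF} across the fragments never reaches {BC}, so AEF → BC cannot be enforced without a join — not preserved.

lossy and not dependency-preserving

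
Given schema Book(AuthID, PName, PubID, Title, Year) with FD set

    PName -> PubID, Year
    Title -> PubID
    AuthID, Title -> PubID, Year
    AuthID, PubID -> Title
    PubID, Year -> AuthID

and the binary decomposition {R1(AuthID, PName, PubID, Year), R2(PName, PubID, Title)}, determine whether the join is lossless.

Common attributes: R1 ∩ R2 = {PName, PubID}.
Closure of {PName, PubID}: PName → PubID, Year applies, adding Year; PubID, Year → AuthID applies, adding AuthID; AuthID, PubID → Title applies, adding Title. So (PName, PubID)⁺ = {AuthID, PName, PubID, Title, Year}.
This closure contains every attribute of R1, so R1 ∩ R2 → R1. The join is lossless.

Yes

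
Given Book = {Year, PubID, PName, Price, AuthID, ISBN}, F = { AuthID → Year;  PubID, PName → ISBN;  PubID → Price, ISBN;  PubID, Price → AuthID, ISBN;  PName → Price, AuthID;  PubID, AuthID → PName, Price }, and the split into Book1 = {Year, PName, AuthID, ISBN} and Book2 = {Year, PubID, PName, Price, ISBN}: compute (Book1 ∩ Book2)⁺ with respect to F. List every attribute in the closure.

Year, PName, Price, AuthID, ISBN

Book1 ∩ Book2 = {Year, PName, ISBN}.
PName → Price, AuthID applies, adding Price, AuthID
Closure: {Year, PName, Price, AuthID, ISBN}.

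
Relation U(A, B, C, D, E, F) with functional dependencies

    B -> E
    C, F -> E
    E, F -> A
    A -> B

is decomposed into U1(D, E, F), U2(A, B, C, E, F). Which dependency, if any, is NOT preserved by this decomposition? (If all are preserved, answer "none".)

B → E lies within U2.
C, F → E lies within U2.
E, F → A lies within U2.
A → B lies within U2.
Every dependency is enforceable on the fragments, so the decomposition is dependency-preserving.

none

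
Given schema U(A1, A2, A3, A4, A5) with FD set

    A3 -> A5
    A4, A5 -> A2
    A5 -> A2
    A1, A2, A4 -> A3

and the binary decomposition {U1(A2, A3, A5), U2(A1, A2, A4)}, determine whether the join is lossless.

Common attributes: U1 ∩ U2 = {A2}.
No dependency enlarges {A2}, so (A2)⁺ = {A2}.
The closure contains neither all of U1 = {A2, A3, A5} nor all of U2 = {A1, A2, A4}, so the common attributes are not a superkey of either fragment. The join is lossy.

No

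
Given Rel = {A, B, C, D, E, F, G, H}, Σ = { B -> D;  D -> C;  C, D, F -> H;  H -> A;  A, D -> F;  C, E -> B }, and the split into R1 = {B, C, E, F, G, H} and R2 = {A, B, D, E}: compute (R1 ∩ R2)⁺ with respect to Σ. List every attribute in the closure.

B, C, D, E

R1 ∩ R2 = {B, E}.
B → D applies, adding D
D → C applies, adding C
Closure: {B, C, D, E}.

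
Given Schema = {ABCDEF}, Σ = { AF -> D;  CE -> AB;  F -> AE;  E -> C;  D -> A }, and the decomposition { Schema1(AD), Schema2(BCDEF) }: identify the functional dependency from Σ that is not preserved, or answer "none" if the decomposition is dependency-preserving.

CE -> AB

Check CE → AB: no single fragment contains all of {ABCE}, and the restricted closure of {CE} across the fragments never reaches {AB}.
AF → D is preserved.
F → AE is preserved.
E → C is preserved.
D → A is preserved.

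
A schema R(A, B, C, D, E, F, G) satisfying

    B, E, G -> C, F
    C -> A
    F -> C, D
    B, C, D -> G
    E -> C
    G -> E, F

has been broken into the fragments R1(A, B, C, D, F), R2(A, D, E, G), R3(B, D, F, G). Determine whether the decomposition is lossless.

Yes

Chase test. Columns are A, B, C, D, E, F, G; row i has aⱼ where attribute j ∈ Ri, else bᵢⱼ.
Initial tableau (one row per fragment):
  row 1: a1 a2 a3 a4 b15 a6 b17
  row 2: a1 b22 b23 a4 a5 b26 a7
  row 3: b31 a2 b33 a4 b35 a6 a7
Rows 1 and 3 agree on F; apply F→C, D and equate their C, D entries.
Rows 1 and 3 agree on B, C, D; apply B, C, D→G and equate their G entries.
Rows 1 and 2 agree on G; apply G→E, F and equate their E, F entries.
Rows 1 and 3 agree on G; apply G→E, F and equate their E, F entries.
Rows 1 and 3 agree on C; apply C→A and equate their A entries.
Rows 1 and 2 agree on F; apply F→C, D and equate their C, D entries.
Row 1 is now all distinguished symbols — the join is lossless.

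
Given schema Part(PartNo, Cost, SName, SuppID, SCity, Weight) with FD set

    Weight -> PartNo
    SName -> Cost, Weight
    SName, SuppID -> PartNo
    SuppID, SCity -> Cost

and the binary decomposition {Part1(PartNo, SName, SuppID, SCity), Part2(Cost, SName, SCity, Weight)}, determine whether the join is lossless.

Yes

Common attributes: Part1 ∩ Part2 = {SName, SCity}.
Closure of {SName, SCity}: SName → Cost, Weight applies, adding Cost, Weight; Weight → PartNo applies, adding PartNo. So (SName, SCity)⁺ = {PartNo, Cost, SName, SCity, Weight}.
This closure contains every attribute of Part2, so Part1 ∩ Part2 → Part2. The join is lossless.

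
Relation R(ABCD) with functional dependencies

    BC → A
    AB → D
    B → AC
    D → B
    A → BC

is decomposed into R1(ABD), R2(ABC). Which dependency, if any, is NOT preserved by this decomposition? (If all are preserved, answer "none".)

BC → A lies within R2.
AB → D lies within R1.
B → AC lies within R2.
D → B lies within R1.
A → BC lies within R2.
Every dependency is enforceable on the fragments, so the decomposition is dependency-preserving.

none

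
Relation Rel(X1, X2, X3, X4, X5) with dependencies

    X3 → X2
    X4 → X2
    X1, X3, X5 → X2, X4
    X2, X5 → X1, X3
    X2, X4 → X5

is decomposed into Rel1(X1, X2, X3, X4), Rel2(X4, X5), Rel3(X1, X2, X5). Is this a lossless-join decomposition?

Chase test. Columns are X1, X2, X3, X4, X5; row i has aⱼ where attribute j ∈ Reli, else bᵢⱼ.
Initial tableau (one row per fragment):
  row 1: a1 a2 a3 a4 b15
  row 2: b21 b22 b23 a4 a5
  row 3: a1 a2 b33 b34 a5
Rows 1 and 2 agree on X4; apply X4→X2 and equate their X2 entries.
Rows 2 and 3 agree on X2, X5; apply X2, X5→X1, X3 and equate their X1, X3 entries.
Rows 1 and 2 agree on X2, X4; apply X2, X4→X5 and equate their X5 entries.
Rows 2 and 3 agree on X1, X3, X5; apply X1, X3, X5→X2, X4 and equate their X2, X4 entries.
Rows 1 and 2 agree on X2, X5; apply X2, X5→X1, X3 and equate their X1, X3 entries.
Row 1 is now all distinguished symbols — the join is lossless.

Yes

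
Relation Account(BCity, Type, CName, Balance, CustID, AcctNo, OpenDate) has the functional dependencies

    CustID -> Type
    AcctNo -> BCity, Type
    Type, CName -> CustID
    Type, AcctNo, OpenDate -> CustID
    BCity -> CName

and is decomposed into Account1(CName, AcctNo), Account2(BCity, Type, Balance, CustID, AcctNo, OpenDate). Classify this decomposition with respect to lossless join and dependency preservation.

Lossless test: (AcctNo)⁺ = {BCity, Type, CName, CustID, AcctNo}, which contains all of one fragment — lossless.
Dependency preservation: the restricted closure of {Type, CName} across the fragments never reaches {CustID}, so Type, CName → CustID cannot be enforced without a join — not preserved.

lossless but not dependency-preserving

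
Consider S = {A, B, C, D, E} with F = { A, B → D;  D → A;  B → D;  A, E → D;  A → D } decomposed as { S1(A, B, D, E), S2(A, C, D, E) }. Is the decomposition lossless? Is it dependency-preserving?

Lossless test: (A, D, E)⁺ = {A, D, E}, which is a superkey of neither fragment — lossy.
Dependency preservation: every FD's attributes lie within a single fragment, so each can be enforced locally — preserved.

lossy but dependency-preserving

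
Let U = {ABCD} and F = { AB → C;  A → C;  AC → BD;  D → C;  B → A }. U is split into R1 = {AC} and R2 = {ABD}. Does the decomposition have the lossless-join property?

Common attributes: R1 ∩ R2 = {A}.
Closure of {A}: A → C applies, adding C; AC → BD applies, adding BD. So (A)⁺ = {ABCD}.
This closure contains every attribute of R1, so R1 ∩ R2 → R1. The join is lossless.

Yes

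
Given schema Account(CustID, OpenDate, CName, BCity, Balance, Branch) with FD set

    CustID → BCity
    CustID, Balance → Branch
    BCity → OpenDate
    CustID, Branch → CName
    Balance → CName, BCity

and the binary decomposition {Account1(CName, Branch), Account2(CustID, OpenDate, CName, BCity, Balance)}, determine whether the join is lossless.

No

Common attributes: Account1 ∩ Account2 = {CName}.
No dependency enlarges {CName}, so (CName)⁺ = {CName}.
The closure contains neither all of Account1 = {CName, Branch} nor all of Account2 = {CustID, OpenDate, CName, BCity, Balance}, so the common attributes are not a superkey of either fragment. The join is lossy.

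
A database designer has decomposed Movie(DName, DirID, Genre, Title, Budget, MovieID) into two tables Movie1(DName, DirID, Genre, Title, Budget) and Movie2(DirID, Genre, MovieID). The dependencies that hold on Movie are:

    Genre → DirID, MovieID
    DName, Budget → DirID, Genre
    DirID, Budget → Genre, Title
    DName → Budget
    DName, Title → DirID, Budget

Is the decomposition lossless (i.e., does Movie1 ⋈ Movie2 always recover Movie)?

Common attributes: Movie1 ∩ Movie2 = {DirID, Genre}.
Closure of {DirID, Genre}: Genre → DirID, MovieID applies, adding MovieID. So (DirID, Genre)⁺ = {DirID, Genre, MovieID}.
This closure contains every attribute of Movie2, so Movie1 ∩ Movie2 → Movie2. The join is lossless.

Yes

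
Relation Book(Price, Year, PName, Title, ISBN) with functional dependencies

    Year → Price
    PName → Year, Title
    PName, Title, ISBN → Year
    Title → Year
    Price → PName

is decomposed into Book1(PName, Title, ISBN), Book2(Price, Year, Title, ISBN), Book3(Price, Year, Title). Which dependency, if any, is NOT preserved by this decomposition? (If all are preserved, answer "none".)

Year → Price lies within Book2.
PName → Year, Title: restricted closure across fragments reaches Year, Title.
PName, Title, ISBN → Year: restricted closure across fragments reaches Year.
Title → Year lies within Book2.
Price → PName: restricted closure across fragments reaches PName.
Every dependency is enforceable on the fragments, so the decomposition is dependency-preserving.

none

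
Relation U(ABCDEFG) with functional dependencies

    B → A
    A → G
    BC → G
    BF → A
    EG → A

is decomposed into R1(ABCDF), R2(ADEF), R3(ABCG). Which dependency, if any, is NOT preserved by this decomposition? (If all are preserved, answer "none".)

EG → A

Check EG → A: no single fragment contains all of {AEG}, and the restricted closure of {EG} across the fragments never reaches {A}.
B → A is preserved.
A → G is preserved.
BC → G is preserved.
BF → A is preserved.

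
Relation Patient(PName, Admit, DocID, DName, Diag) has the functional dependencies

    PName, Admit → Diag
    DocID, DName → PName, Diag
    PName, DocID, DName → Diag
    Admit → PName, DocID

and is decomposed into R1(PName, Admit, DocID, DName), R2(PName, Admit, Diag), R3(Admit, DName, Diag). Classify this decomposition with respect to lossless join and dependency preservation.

Lossless test (chase): Rows 1 and 2 agree on PName, Admit; apply PName, Admit→Diag and equate their Diag entries. Rows 1 and 2 agree on Admit; apply Admit→PName, DocID and equate their PName, DocID entries. Rows 1 and 3 agree on Admit; apply Admit→PName, DocID and equate their PName, DocID entries. Row 1 is now all distinguished symbols — the join is lossless.
Dependency preservation: the restricted closure of {DocID, DName} across the fragments never reaches {PName, Diag}, so DocID, DName → PName, Diag cannot be enforced without a join — not preserved.

lossless but not dependency-preserving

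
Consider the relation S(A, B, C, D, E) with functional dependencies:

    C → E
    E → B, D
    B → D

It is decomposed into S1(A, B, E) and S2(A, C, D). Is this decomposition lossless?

Common attributes: S1 ∩ S2 = {A}.
No dependency enlarges {A}, so (A)⁺ = {A}.
The closure contains neither all of S1 = {A, B, E} nor all of S2 = {A, C, D}, so the common attributes are not a superkey of either fragment. The join is lossy.

No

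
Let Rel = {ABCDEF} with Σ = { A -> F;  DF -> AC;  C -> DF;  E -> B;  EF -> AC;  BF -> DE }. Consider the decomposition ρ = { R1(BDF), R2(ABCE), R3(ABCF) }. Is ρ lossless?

Chase test. Columns are ABCDEF; row i has aⱼ where attribute j ∈ Ri, else bᵢⱼ.
Initial tableau (one row per fragment):
  row 1: b11 a2 b13 a4 b15 a6
  row 2: a1 a2 a3 b24 a5 b26
  row 3: a1 a2 a3 b34 b35 a6
Rows 2 and 3 agree on A; apply A→F and equate their F entries.
Rows 2 and 3 agree on C; apply C→DF and equate their DF entries.
Rows 1 and 2 agree on BF; apply BF→DE and equate their DE entries.
Rows 1 and 3 agree on BF; apply BF→DE and equate their DE entries.
Rows 1 and 2 agree on DF; apply DF→AC and equate their AC entries.
Row 1 is now all distinguished symbols — the join is lossless.

Yes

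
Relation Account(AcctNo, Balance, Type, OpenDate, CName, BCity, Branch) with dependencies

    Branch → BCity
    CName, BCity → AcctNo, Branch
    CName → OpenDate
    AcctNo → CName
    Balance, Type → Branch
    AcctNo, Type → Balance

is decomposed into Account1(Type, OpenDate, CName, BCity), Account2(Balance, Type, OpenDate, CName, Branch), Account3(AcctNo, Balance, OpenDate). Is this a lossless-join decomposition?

Chase test. Columns are AcctNo, Balance, Type, OpenDate, CName, BCity, Branch; row i has aⱼ where attribute j ∈ Accounti, else bᵢⱼ.
Initial tableau (one row per fragment):
  row 1: b11 b12 a3 a4 a5 a6 b17
  row 2: b21 a2 a3 a4 a5 b26 a7
  row 3: a1 a2 b33 a4 b35 b36 b37
No row becomes fully distinguished — the join is lossy.

No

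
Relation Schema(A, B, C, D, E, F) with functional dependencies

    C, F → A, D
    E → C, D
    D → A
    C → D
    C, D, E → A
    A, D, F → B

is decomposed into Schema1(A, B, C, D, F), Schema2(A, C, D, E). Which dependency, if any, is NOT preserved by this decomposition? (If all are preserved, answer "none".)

none

C, F → A, D lies within Schema1.
E → C, D lies within Schema2.
D → A lies within Schema1.
C → D lies within Schema1.
C, D, E → A lies within Schema2.
A, D, F → B lies within Schema1.
Every dependency is enforceable on the fragments, so the decomposition is dependency-preserving.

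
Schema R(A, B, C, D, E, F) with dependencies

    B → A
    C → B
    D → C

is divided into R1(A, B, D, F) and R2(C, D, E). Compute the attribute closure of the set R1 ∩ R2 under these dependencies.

R1 ∩ R2 = {D}.
D → C applies, adding C
C → B applies, adding B
B → A applies, adding A
Closure: {A, B, C, D}.

A, B, C, D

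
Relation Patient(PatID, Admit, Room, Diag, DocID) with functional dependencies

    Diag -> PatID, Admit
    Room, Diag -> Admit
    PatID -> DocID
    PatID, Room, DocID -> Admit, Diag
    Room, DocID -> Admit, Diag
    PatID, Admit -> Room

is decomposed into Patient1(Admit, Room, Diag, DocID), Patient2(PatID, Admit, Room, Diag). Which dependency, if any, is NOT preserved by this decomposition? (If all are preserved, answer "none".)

Check PatID → DocID: no single fragment contains all of {PatID, DocID}, and the restricted closure of {PatID} across the fragments never reaches {DocID}.
Diag → PatID, Admit is preserved.
Room, Diag → Admit is preserved.
PatID, Room, DocID → Admit, Diag is preserved.
Room, DocID → Admit, Diag is preserved.
PatID, Admit → Room is preserved.

PatID -> DocID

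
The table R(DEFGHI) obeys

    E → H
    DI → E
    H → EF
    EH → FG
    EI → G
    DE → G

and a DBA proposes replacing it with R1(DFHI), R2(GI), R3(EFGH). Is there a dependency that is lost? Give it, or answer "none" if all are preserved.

E → H lies within R3.
DI → E: restricted closure across fragments reaches E.
H → EF lies within R3.
EH → FG lies within R3.
EI → G: restricted closure across fragments reaches G.
DE → G: restricted closure across fragments reaches G.
Every dependency is enforceable on the fragments, so the decomposition is dependency-preserving.

none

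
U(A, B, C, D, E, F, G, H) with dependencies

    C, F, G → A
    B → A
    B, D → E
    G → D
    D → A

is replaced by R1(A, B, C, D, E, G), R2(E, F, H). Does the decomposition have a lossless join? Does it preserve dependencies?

lossy but dependency-preserving

Lossless test: (E)⁺ = {E}, which is a superkey of neither fragment — lossy.
Dependency preservation: C, F, G → A is not contained in any single fragment, but the restricted closure of its left-hand side across the fragments still reaches the right-hand side; the remaining FDs each lie inside some fragment. All dependencies are preserved.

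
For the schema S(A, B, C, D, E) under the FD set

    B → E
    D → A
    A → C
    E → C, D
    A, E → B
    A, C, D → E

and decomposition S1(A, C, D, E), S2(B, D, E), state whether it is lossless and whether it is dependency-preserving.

Lossless test: (D, E)⁺ = {A, B, C, D, E}, which contains all of one fragment — lossless.
Dependency preservation: A, E → B is not contained in any single fragment, but the restricted closure of its left-hand side across the fragments still reaches the right-hand side; the remaining FDs each lie inside some fragment. All dependencies are preserved.

lossless and dependency-preserving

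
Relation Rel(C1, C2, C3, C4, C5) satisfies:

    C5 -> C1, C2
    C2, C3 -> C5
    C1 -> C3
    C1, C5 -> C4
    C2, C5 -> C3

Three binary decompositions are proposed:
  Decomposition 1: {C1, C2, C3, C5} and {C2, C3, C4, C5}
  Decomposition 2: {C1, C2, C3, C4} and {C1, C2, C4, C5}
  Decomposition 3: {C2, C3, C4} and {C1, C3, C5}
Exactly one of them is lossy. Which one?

Decomposition 1: common = {C2, C3, C5}, closure = {C1, C2, C3, C4, C5} → lossless.
Decomposition 2: common = {C1, C2, C4}, closure = {C1, C2, C3, C4, C5} → lossless.
Decomposition 3: common = {C3}, closure = {C3} → lossy.

Decomposition 3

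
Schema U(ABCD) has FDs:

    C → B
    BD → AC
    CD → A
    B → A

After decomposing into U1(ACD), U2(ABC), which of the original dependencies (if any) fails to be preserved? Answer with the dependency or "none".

BD → AC

Check BD → AC: no single fragment contains all of {ABCD}, and the restricted closure of {BD} across the fragments never reaches {AC}.
C → B is preserved.
CD → A is preserved.
B → A is preserved.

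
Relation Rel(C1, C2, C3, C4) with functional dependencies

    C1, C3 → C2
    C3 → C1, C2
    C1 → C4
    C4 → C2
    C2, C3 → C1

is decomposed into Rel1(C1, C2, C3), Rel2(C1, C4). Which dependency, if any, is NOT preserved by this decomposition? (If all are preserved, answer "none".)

C4 → C2

Check C4 → C2: no single fragment contains all of {C2, C4}, and the restricted closure of {C4} across the fragments never reaches {C2}.
C1, C3 → C2 is preserved.
C3 → C1, C2 is preserved.
C1 → C4 is preserved.
C2, C3 → C1 is preserved.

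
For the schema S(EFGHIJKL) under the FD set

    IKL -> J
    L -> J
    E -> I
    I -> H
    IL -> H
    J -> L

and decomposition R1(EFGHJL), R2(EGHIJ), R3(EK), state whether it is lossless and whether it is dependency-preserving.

Lossless test (chase): Rows 1 and 2 agree on E; apply E→I and equate their I entries. Rows 1 and 3 agree on E; apply E→I and equate their I entries. Rows 1 and 3 agree on I; apply I→H and equate their H entries. Rows 1 and 2 agree on J; apply J→L and equate their L entries. No row becomes fully distinguished — the join is lossy.
Dependency preservation: IKL → J; IL → H are not contained in any single fragment, but the restricted closure of each left-hand side across the fragments still reaches the right-hand side; the remaining FDs each lie inside some fragment. All dependencies are preserved.

lossy but dependency-preserving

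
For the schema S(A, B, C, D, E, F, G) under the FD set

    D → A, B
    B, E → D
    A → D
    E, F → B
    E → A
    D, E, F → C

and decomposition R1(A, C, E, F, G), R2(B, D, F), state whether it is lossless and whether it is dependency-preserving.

lossy and not dependency-preserving

Lossless test: (F)⁺ = {F}, which is a superkey of neither fragment — lossy.
Dependency preservation: the restricted closure of {D} across the fragments never reaches {A, B}, so D → A, B cannot be enforced without a join — not preserved.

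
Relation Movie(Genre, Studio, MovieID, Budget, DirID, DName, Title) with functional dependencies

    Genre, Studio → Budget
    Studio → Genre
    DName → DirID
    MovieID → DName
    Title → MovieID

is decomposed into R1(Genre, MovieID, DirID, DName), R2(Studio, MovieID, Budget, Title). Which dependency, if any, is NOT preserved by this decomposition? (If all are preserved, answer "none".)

Studio → Genre

Check Studio → Genre: no single fragment contains all of {Genre, Studio}, and the restricted closure of {Studio} across the fragments never reaches {Genre}.
Genre, Studio → Budget is preserved.
DName → DirID is preserved.
MovieID → DName is preserved.
Title → MovieID is preserved.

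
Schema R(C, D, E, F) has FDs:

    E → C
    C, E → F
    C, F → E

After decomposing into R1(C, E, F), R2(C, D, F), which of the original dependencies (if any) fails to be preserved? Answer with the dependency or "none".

none

E → C lies within R1.
C, E → F lies within R1.
C, F → E lies within R1.
Every dependency is enforceable on the fragments, so the decomposition is dependency-preserving.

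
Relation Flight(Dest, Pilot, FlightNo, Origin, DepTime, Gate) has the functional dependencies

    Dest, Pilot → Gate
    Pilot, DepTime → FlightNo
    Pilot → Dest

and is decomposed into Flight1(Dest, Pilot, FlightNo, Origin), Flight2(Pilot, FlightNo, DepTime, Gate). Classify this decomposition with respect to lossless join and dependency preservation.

Lossless test: (Pilot, FlightNo)⁺ = {Dest, Pilot, FlightNo, Gate}, which is a superkey of neither fragment — lossy.
Dependency preservation: Dest, Pilot → Gate is not contained in any single fragment, but the restricted closure of its left-hand side across the fragments still reaches the right-hand side; the remaining FDs each lie inside some fragment. All dependencies are preserved.

lossy but dependency-preserving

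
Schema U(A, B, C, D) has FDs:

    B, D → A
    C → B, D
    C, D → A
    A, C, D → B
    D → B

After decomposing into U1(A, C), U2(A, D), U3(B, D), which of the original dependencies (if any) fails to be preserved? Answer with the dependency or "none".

Check C → B, D: no single fragment contains all of {B, C, D}, and the restricted closure of {C} across the fragments never reaches {B, D}.
B, D → A is preserved.
C, D → A is preserved.
A, C, D → B is preserved.
D → B is preserved.

C → B, D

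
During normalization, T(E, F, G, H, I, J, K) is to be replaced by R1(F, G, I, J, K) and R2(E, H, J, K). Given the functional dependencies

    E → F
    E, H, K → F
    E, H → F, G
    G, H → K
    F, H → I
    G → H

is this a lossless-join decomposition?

Common attributes: R1 ∩ R2 = {J, K}.
No dependency enlarges {J, K}, so (J, K)⁺ = {J, K}.
The closure contains neither all of R1 = {F, G, I, J, K} nor all of R2 = {E, H, J, K}, so the common attributes are not a superkey of either fragment. The join is lossy.

No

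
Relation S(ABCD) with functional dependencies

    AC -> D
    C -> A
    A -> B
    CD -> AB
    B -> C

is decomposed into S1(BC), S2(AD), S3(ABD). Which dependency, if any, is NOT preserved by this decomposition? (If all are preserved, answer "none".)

AC → D: restricted closure across fragments reaches D.
C → A: restricted closure across fragments reaches A.
A → B lies within S3.
CD → AB: restricted closure across fragments reaches AB.
B → C lies within S1.
Every dependency is enforceable on the fragments, so the decomposition is dependency-preserving.

none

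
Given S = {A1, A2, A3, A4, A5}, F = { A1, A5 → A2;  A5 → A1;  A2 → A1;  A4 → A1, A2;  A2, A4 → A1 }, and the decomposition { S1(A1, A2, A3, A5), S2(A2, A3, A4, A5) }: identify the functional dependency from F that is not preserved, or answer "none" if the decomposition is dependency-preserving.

A1, A5 → A2 lies within S1.
A5 → A1 lies within S1.
A2 → A1 lies within S1.
A4 → A1, A2: restricted closure across fragments reaches A1, A2.
A2, A4 → A1: restricted closure across fragments reaches A1.
Every dependency is enforceable on the fragments, so the decomposition is dependency-preserving.

none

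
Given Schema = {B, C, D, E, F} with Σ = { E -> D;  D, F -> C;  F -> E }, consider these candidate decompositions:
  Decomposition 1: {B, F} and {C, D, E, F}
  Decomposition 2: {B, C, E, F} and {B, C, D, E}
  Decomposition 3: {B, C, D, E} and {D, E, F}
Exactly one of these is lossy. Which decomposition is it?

Decomposition 3

Decomposition 1: common = {F}, closure = {C, D, E, F} → lossless.
Decomposition 2: common = {B, C, E}, closure = {B, C, D, E} → lossless.
Decomposition 3: common = {D, E}, closure = {D, E} → lossy.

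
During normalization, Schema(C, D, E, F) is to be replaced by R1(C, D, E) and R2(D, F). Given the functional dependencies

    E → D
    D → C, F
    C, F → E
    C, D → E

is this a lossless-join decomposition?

Common attributes: R1 ∩ R2 = {D}.
Closure of {D}: D → C, F applies, adding C, F; C, F → E applies, adding E. So (D)⁺ = {C, D, E, F}.
This closure contains every attribute of R1, so R1 ∩ R2 → R1. The join is lossless.

Yes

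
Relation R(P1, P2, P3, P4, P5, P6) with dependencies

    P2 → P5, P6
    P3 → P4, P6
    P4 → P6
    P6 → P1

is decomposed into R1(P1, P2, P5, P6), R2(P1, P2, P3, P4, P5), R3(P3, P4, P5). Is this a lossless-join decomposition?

Yes

Chase test. Columns are P1, P2, P3, P4, P5, P6; row i has aⱼ where attribute j ∈ Ri, else bᵢⱼ.
Initial tableau (one row per fragment):
  row 1: a1 a2 b13 b14 a5 a6
  row 2: a1 a2 a3 a4 a5 b26
  row 3: b31 b32 a3 a4 a5 b36
Rows 1 and 2 agree on P2; apply P2→P5, P6 and equate their P5, P6 entries.
Rows 2 and 3 agree on P3; apply P3→P4, P6 and equate their P4, P6 entries.
Rows 1 and 3 agree on P6; apply P6→P1 and equate their P1 entries.
Row 2 is now all distinguished symbols — the join is lossless.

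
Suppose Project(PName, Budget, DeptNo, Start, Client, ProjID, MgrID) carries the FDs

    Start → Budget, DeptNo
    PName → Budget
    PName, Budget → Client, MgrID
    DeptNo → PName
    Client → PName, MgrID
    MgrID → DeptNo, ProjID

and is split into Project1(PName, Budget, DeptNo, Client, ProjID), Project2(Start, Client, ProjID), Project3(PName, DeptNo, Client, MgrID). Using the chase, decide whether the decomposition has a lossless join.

Chase test. Columns are PName, Budget, DeptNo, Start, Client, ProjID, MgrID; row i has aⱼ where attribute j ∈ Projecti, else bᵢⱼ.
Initial tableau (one row per fragment):
  row 1: a1 a2 a3 b14 a5 a6 b17
  row 2: b21 b22 b23 a4 a5 a6 b27
  row 3: a1 b32 a3 b34 a5 b36 a7
Rows 1 and 3 agree on PName; apply PName→Budget and equate their Budget entries.
Rows 1 and 3 agree on PName, Budget; apply PName, Budget→Client, MgrID and equate their Client, MgrID entries.
Rows 1 and 2 agree on Client; apply Client→PName, MgrID and equate their PName, MgrID entries.
Rows 1 and 2 agree on MgrID; apply MgrID→DeptNo, ProjID and equate their DeptNo, ProjID entries.
Rows 1 and 3 agree on MgrID; apply MgrID→DeptNo, ProjID and equate their DeptNo, ProjID entries.
Rows 1 and 2 agree on PName; apply PName→Budget and equate their Budget entries.
Row 2 is now all distinguished symbols — the join is lossless.

Yes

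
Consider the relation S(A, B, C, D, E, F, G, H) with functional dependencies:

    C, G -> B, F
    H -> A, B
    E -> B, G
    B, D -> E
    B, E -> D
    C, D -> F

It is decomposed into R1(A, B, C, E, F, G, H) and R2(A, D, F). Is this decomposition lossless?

No

Common attributes: R1 ∩ R2 = {A, F}.
No dependency enlarges {A, F}, so (A, F)⁺ = {A, F}.
The closure contains neither all of R1 = {A, B, C, E, F, G, H} nor all of R2 = {A, D, F}, so the common attributes are not a superkey of either fragment. The join is lossy.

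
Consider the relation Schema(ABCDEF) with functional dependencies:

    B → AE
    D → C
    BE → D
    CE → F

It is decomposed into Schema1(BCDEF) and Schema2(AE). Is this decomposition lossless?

Common attributes: Schema1 ∩ Schema2 = {E}.
No dependency enlarges {E}, so (E)⁺ = {E}.
The closure contains neither all of Schema1 = {BCDEF} nor all of Schema2 = {AE}, so the common attributes are not a superkey of either fragment. The join is lossy.

No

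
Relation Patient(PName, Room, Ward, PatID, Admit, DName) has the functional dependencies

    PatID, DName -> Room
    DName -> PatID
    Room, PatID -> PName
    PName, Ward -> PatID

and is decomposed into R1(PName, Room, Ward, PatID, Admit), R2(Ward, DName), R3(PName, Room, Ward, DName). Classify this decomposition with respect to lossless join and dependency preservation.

lossy and not dependency-preserving

Lossless test (chase): Rows 2 and 3 agree on DName; apply DName→PatID and equate their PatID entries. Rows 1 and 3 agree on PName, Ward; apply PName, Ward→PatID and equate their PatID entries. Rows 2 and 3 agree on PatID, DName; apply PatID, DName→Room and equate their Room entries. Rows 1 and 2 agree on Room, PatID; apply Room, PatID→PName and equate their PName entries. No row becomes fully distinguished — the join is lossy.
Dependency preservation: the restricted closure of {DName} across the fragments never reaches {PatID}, so DName → PatID cannot be enforced without a join — not preserved.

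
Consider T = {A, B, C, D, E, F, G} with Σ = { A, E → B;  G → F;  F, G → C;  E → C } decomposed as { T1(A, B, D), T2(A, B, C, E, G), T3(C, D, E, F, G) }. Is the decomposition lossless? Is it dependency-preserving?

Lossless test (chase): Rows 2 and 3 agree on G; apply G→F and equate their F entries. No row becomes fully distinguished — the join is lossy.
Dependency preservation: every FD's attributes lie within a single fragment, so each can be enforced locally — preserved.

lossy but dependency-preserving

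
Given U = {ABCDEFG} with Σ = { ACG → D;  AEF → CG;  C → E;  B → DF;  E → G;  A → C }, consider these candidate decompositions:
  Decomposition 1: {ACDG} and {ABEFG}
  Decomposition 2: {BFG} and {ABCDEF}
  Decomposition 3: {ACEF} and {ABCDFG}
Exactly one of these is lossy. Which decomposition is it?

Decomposition 1: common = {AG}, closure = {ACDEG} → lossless.
Decomposition 2: common = {BF}, closure = {BDF} → lossy.
Decomposition 3: common = {ACF}, closure = {ACDEFG} → lossless.

Decomposition 2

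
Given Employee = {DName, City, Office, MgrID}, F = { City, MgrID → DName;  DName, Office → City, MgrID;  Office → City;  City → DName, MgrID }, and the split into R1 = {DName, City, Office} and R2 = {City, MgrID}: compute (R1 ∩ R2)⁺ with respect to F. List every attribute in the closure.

R1 ∩ R2 = {City}.
City → DName, MgrID applies, adding DName, MgrID
Closure: {DName, City, MgrID}.

DName, City, MgrID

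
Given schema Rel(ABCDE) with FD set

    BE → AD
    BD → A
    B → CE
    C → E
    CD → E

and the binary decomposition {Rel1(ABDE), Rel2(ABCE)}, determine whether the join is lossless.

Common attributes: Rel1 ∩ Rel2 = {ABE}.
Closure of {ABE}: BE → AD applies, adding D; B → CE applies, adding C. So (ABE)⁺ = {ABCDE}.
This closure contains every attribute of Rel1, so Rel1 ∩ Rel2 → Rel1. The join is lossless.

Yes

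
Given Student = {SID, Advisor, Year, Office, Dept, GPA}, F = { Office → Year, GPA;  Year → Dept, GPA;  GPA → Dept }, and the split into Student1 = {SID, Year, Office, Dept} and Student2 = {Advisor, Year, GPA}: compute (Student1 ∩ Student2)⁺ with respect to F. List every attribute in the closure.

Year, Dept, GPA

Student1 ∩ Student2 = {Year}.
Year → Dept, GPA applies, adding Dept, GPA
Closure: {Year, Dept, GPA}.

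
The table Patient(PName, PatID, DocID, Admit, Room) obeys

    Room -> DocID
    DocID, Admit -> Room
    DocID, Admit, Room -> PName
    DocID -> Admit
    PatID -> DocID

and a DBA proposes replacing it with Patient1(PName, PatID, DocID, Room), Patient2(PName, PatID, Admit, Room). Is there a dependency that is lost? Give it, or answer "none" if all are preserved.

Room → DocID lies within Patient1.
DocID, Admit → Room: restricted closure across fragments reaches Room.
DocID, Admit, Room → PName: restricted closure across fragments reaches PName.
DocID → Admit: restricted closure across fragments reaches Admit.
PatID → DocID lies within Patient1.
Every dependency is enforceable on the fragments, so the decomposition is dependency-preserving.

none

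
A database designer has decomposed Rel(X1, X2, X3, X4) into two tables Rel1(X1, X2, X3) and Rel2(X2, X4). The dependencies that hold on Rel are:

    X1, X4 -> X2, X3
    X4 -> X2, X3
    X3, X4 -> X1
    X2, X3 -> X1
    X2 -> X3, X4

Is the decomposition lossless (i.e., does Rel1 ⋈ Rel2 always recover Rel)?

Yes

Common attributes: Rel1 ∩ Rel2 = {X2}.
Closure of {X2}: X2 → X3, X4 applies, adding X3, X4; X3, X4 → X1 applies, adding X1. So (X2)⁺ = {X1, X2, X3, X4}.
This closure contains every attribute of Rel1, so Rel1 ∩ Rel2 → Rel1. The join is lossless.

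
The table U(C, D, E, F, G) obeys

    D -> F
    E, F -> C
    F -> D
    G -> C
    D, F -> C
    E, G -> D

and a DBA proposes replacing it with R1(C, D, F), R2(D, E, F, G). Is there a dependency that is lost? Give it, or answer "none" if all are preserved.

G -> C

Check G → C: no single fragment contains all of {C, G}, and the restricted closure of {G} across the fragments never reaches {C}.
D → F is preserved.
E, F → C is preserved.
F → D is preserved.
D, F → C is preserved.
E, G → D is preserved.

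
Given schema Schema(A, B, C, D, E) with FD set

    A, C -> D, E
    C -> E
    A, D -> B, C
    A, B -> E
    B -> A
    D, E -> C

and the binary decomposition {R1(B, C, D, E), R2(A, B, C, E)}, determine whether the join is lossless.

Yes

Common attributes: R1 ∩ R2 = {B, C, E}.
Closure of {B, C, E}: B → A applies, adding A; A, C → D, E applies, adding D. So (B, C, E)⁺ = {A, B, C, D, E}.
This closure contains every attribute of R1, so R1 ∩ R2 → R1. The join is lossless.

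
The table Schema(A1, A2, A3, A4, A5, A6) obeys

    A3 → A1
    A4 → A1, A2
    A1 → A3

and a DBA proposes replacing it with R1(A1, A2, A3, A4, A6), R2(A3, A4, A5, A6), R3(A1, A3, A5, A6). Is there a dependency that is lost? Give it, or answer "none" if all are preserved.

none

A3 → A1 lies within R1.
A4 → A1, A2 lies within R1.
A1 → A3 lies within R1.
Every dependency is enforceable on the fragments, so the decomposition is dependency-preserving.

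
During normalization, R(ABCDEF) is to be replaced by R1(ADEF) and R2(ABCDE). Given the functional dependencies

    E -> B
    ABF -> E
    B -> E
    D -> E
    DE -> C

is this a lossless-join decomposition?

Yes

Common attributes: R1 ∩ R2 = {ADE}.
Closure of {ADE}: E → B applies, adding B; DE → C applies, adding C. So (ADE)⁺ = {ABCDE}.
This closure contains every attribute of R2, so R1 ∩ R2 → R2. The join is lossless.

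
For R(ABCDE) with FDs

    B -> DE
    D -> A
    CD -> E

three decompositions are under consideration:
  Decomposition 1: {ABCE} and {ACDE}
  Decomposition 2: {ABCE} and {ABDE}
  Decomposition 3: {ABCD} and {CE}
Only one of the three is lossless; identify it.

Decomposition 1: common = {ACE}, closure = {ACE} → lossy.
Decomposition 2: common = {ABE}, closure = {ABDE} → lossless.
Decomposition 3: common = {C}, closure = {C} → lossy.

Decomposition 2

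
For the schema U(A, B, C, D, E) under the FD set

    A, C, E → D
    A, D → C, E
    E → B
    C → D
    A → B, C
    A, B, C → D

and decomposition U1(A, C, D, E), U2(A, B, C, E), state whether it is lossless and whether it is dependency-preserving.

Lossless test: (A, C, E)⁺ = {A, B, C, D, E}, which contains all of one fragment — lossless.
Dependency preservation: A, B, C → D is not contained in any single fragment, but the restricted closure of its left-hand side across the fragments still reaches the right-hand side; the remaining FDs each lie inside some fragment. All dependencies are preserved.

lossless and dependency-preserving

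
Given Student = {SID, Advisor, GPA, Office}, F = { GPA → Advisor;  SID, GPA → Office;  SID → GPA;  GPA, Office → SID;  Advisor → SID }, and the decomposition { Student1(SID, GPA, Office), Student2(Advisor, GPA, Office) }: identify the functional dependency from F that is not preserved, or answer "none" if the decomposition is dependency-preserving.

GPA → Advisor lies within Student2.
SID, GPA → Office lies within Student1.
SID → GPA lies within Student1.
GPA, Office → SID lies within Student1.
Advisor → SID: restricted closure across fragments reaches SID.
Every dependency is enforceable on the fragments, so the decomposition is dependency-preserving.

none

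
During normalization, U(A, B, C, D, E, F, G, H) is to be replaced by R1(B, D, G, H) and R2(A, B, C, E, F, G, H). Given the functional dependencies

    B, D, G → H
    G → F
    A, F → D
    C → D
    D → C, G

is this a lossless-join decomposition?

Common attributes: R1 ∩ R2 = {B, G, H}.
Closure of {B, G, H}: G → F applies, adding F. So (B, G, H)⁺ = {B, F, G, H}.
The closure contains neither all of R1 = {B, D, G, H} nor all of R2 = {A, B, C, E, F, G, H}, so the common attributes are not a superkey of either fragment. The join is lossy.

No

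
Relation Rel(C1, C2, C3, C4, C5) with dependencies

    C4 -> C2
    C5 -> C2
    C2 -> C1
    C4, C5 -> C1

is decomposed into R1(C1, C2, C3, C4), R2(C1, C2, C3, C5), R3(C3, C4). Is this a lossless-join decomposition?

Chase test. Columns are C1, C2, C3, C4, C5; row i has aⱼ where attribute j ∈ Ri, else bᵢⱼ.
Initial tableau (one row per fragment):
  row 1: a1 a2 a3 a4 b15
  row 2: a1 a2 a3 b24 a5
  row 3: b31 b32 a3 a4 b35
Rows 1 and 3 agree on C4; apply C4→C2 and equate their C2 entries.
Rows 1 and 3 agree on C2; apply C2→C1 and equate their C1 entries.
No row becomes fully distinguished — the join is lossy.

No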